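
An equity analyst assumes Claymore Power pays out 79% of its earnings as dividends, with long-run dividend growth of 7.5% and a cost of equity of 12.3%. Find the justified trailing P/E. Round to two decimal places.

Justified trailing P/E = b(1+g)/(r−g) = 0.79×(1+0.075)/(0.123−0.075) = 17.6927

17.69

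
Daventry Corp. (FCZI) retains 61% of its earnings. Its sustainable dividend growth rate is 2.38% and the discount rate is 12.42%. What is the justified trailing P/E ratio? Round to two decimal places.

Payout ratio b = 1 − 0.61 = 0.39.
Justified trailing P/E = b(1+g)/(r−g) = 0.39×(1+0.0238)/(0.1242−0.0238) = 3.9769

3.98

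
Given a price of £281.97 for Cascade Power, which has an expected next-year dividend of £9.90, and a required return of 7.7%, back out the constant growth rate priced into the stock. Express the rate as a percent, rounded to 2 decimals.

From P₀ = D₁/(r − g), the implied growth is g = r − D₁/P₀.
g = 0.077 − 9.90/281.97 = 0.077 − 0.03511 = 0.04189

4.19%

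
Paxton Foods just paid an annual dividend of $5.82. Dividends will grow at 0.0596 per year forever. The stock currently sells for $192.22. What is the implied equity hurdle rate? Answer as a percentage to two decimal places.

Rearranging the constant-growth DDM: r = D₁/P₀ + g.
D₁ = 5.82 × (1 + 0.0596) = 6.1669.
r = 6.1669 / 192.22 + 0.0596 = 0.03208 + 0.0596 = 0.09168

9.17%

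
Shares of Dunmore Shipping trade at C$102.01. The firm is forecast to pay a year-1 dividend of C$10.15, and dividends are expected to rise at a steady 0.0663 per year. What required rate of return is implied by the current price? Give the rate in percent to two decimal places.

Rearranging the constant-growth DDM: r = D₁/P₀ + g.
r = 10.1500 / 102.01 + 0.0663 = 0.09950 + 0.0663 = 0.16580

16.58%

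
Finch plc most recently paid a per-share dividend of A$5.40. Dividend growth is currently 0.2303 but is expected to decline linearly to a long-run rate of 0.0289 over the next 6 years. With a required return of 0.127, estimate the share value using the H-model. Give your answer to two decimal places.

A$89.90

H-model: P₀ = D₀[(1+g_L) + H(g_S−g_L)]/(r−g_L), with H = 6/2 = 3.
P₀ = 5.40 × [(1+0.0289) + 3×(0.2303−0.0289)] / (0.127−0.0289)
   = 5.40 × 1.6331 / 0.0981 = 89.8954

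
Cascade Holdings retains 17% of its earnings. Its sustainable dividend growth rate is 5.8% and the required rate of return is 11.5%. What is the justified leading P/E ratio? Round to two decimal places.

Payout ratio b = 1 − 0.17 = 0.83.
Justified leading P/E = b/(r−g) = 0.83/(0.115−0.058) = 14.5614

14.56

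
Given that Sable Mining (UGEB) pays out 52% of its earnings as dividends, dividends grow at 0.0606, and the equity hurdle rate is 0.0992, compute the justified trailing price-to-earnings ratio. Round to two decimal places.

Justified trailing P/E = b(1+g)/(r−g) = 0.52×(1+0.0606)/(0.0992−0.0606) = 14.2879

14.29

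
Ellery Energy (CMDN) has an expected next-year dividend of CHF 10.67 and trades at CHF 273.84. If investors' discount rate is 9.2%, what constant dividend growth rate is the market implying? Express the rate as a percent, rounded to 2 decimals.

5.30%

From P₀ = D₁/(r − g), the implied growth is g = r − D₁/P₀.
g = 0.092 − 10.67/273.84 = 0.092 − 0.03896 = 0.05304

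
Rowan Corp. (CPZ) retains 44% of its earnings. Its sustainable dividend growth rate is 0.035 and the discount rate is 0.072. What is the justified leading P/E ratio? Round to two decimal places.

Payout ratio b = 1 − 0.44 = 0.56.
Justified leading P/E = b/(r−g) = 0.56/(0.072−0.035) = 15.1351

15.14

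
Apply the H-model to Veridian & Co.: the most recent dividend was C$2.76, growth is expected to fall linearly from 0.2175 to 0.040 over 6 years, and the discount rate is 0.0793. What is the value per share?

C$110.44

H-model: P₀ = D₀[(1+g_L) + H(g_S−g_L)]/(r−g_L), with H = 6/2 = 3.
P₀ = 2.76 × [(1+0.04) + 3×(0.2175−0.04)] / (0.0793−0.04)
   = 2.76 × 1.5725 / 0.0393 = 110.4351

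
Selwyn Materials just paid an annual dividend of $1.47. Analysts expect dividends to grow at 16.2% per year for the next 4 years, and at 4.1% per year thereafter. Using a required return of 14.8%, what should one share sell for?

Two-stage DDM. Project D₁…D_4 at 0.162, terminal growth 0.041, discount at r = 0.148.
D_1 = 1.7081
D_2 = 1.9849
D_3 = 2.3064
D_4 = 2.6800
Terminal value at t=4: TV = D_5/(r−g) = 2.7899/(0.148−0.041) = 26.0741
P₀ = 1.7081/(1+0.148)^1 + 1.9849/(1+0.148)^2 + 2.3064/(1+0.148)^3 + 2.6800/(1+0.148)^4 + 26.0741/(1+0.148)^4 = 21.0736

$21.07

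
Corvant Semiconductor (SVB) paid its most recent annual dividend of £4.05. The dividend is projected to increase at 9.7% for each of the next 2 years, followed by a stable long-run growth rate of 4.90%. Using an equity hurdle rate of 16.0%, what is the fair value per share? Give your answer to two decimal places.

£41.68

Two-stage DDM. Project D₁…D_2 at 0.097, terminal growth 0.049, discount at r = 0.16.
D_1 = 4.4428
D_2 = 4.8738
Terminal value at t=2: TV = D_3/(r−g) = 5.1126/(0.16−0.049) = 46.0597
P₀ = 4.4428/(1+0.16)^1 + 4.8738/(1+0.16)^2 + 46.0597/(1+0.16)^2 = 41.6819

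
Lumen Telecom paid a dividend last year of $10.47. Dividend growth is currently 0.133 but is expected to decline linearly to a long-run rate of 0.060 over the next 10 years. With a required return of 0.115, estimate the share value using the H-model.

H-model: P₀ = D₀[(1+g_L) + H(g_S−g_L)]/(r−g_L), with H = 10/2 = 5.
P₀ = 10.47 × [(1+0.06) + 5×(0.133−0.06)] / (0.115−0.06)
   = 10.47 × 1.4250 / 0.055 = 271.2682

$271.27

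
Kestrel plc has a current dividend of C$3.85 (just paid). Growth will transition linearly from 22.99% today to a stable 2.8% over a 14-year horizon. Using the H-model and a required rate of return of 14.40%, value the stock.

H-model: P₀ = D₀[(1+g_L) + H(g_S−g_L)]/(r−g_L), with H = 14/2 = 7.
P₀ = 3.85 × [(1+0.028) + 7×(0.2299−0.028)] / (0.144−0.028)
   = 3.85 × 2.4413 / 0.116 = 81.0259

C$81.03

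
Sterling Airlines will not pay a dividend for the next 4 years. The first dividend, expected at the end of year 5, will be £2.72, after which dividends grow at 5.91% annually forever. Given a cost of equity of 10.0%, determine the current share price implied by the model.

Deferred-dividend DDM. At t=4 the remaining stream is a growing perpetuity with first payment D_5 = 2.72.
V_4 = D_5/(r−g) = 2.72/(0.1−0.0591) = 66.5037
P₀ = V_4/(1+r)^4 = 66.5037/(1+0.1)^4 = 45.4229

£45.42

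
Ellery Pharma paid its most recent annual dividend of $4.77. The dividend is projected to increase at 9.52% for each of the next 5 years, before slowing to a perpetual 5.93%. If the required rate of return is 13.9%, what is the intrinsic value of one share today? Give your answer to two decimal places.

$73.35

Two-stage DDM. Project D₁…D_5 at 0.0952, terminal growth 0.0593, discount at r = 0.139.
D_1 = 5.2241
D_2 = 5.7214
D_3 = 6.2661
D_4 = 6.8627
D_5 = 7.5160
Terminal value at t=5: TV = D_6/(r−g) = 7.9617/(0.139−0.0593) = 99.8956
P₀ = 5.2241/(1+0.139)^1 + 5.7214/(1+0.139)^2 + 6.2661/(1+0.139)^3 + 6.8627/(1+0.139)^4 + 7.5160/(1+0.139)^5 + 99.8956/(1+0.139)^5 = 73.3464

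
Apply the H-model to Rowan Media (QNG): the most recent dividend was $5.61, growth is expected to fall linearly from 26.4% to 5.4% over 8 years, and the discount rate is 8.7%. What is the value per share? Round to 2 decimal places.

$321.98

H-model: P₀ = D₀[(1+g_L) + H(g_S−g_L)]/(r−g_L), with H = 8/2 = 4.
P₀ = 5.61 × [(1+0.054) + 4×(0.264−0.054)] / (0.087−0.054)
   = 5.61 × 1.8940 / 0.033 = 321.9800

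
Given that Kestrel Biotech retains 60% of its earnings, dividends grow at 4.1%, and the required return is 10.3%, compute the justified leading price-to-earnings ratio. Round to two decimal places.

Payout ratio b = 1 − 0.60 = 0.40.
Justified leading P/E = b/(r−g) = 0.40/(0.103−0.041) = 6.4516

6.45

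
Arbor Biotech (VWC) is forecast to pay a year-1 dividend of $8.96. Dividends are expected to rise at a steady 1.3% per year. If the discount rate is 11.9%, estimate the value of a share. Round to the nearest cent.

Gordon growth model: P₀ = D₁/(r − g), with D₁ = 8.96 given directly.
P₀ = 8.9600 / (0.119 − 0.013) = 8.9600 / 0.106 = 84.5283

$84.53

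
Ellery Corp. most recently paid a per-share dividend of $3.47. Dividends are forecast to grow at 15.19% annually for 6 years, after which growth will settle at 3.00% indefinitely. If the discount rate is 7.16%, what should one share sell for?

Two-stage DDM. Project D₁…D_6 at 0.1519, terminal growth 0.03, discount at r = 0.0716.
D_1 = 3.9971
D_2 = 4.6043
D_3 = 5.3036
D_4 = 6.1093
D_5 = 7.0373
D_6 = 8.1062
Terminal value at t=6: TV = D_7/(r−g) = 8.3494/(0.0716−0.03) = 200.7068
P₀ = 3.9971/(1+0.0716)^1 + 4.6043/(1+0.0716)^2 + 5.3036/(1+0.0716)^3 + 6.1093/(1+0.0716)^4 + 7.0373/(1+0.0716)^5 + 8.1062/(1+0.0716)^6 + 200.7068/(1+0.0716)^6 = 159.5617

$159.56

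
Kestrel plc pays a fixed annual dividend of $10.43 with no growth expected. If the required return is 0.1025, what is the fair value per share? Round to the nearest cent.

Zero-growth DDM (perpetuity): P₀ = D/r = 10.43 / 0.1025 = 101.7561

$101.76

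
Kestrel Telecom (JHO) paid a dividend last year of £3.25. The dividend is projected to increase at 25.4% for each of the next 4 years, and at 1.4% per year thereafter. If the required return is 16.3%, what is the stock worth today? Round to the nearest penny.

£45.65

Two-stage DDM. Project D₁…D_4 at 0.254, terminal growth 0.014, discount at r = 0.163.
D_1 = 4.0755
D_2 = 5.1107
D_3 = 6.4088
D_4 = 8.0366
Terminal value at t=4: TV = D_5/(r−g) = 8.1491/(0.163−0.014) = 54.6922
P₀ = 4.0755/(1+0.163)^1 + 5.1107/(1+0.163)^2 + 6.4088/(1+0.163)^3 + 8.0366/(1+0.163)^4 + 54.6922/(1+0.163)^4 = 45.6454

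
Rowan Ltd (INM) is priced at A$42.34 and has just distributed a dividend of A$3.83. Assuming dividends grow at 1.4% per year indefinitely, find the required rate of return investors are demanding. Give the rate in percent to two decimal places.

Rearranging the constant-growth DDM: r = D₁/P₀ + g.
D₁ = 3.83 × (1 + 0.014) = 3.8836.
r = 3.8836 / 42.34 + 0.014 = 0.09172 + 0.014 = 0.10572

10.57%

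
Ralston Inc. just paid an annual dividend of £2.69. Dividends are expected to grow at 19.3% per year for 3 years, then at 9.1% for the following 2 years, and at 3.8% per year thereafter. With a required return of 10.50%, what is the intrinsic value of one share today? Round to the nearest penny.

Three-stage DDM. Project D₁…D_5; terminal Gordon value at t=5 with g = 0.038; discount at r = 0.105.
D_1 = 3.2092
D_2 = 3.8285
D_3 = 4.5674
D_4 = 4.9831
D_5 = 5.4365
TV_5 = 5.6431/(0.105−0.038) = 84.2259
P₀ = Σ Dₜ/(1+r)ᵗ + TV_5/(1+r)^5 = 67.1924

£67.19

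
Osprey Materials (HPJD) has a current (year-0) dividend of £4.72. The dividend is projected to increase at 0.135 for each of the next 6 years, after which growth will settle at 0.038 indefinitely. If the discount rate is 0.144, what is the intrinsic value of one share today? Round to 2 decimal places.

Two-stage DDM. Project D₁…D_6 at 0.135, terminal growth 0.038, discount at r = 0.144.
D_1 = 5.3572
D_2 = 6.0804
D_3 = 6.9013
D_4 = 7.8330
D_5 = 8.8904
D_6 = 10.0906
Terminal value at t=6: TV = D_7/(r−g) = 10.4740/(0.144−0.038) = 98.8118
P₀ = 5.3572/(1+0.144)^1 + 6.0804/(1+0.144)^2 + 6.9013/(1+0.144)^3 + 7.8330/(1+0.144)^4 + 8.8904/(1+0.144)^5 + 10.0906/(1+0.144)^6 + 98.8118/(1+0.144)^6 = 71.6315

£71.63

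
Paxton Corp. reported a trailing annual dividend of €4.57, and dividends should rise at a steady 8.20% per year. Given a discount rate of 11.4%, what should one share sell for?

Gordon growth model: P₀ = D₁/(r − g). D₁ = 4.57 × (1 + 0.082) = 4.9447.
P₀ = 4.9447 / (0.114 − 0.082) = 4.9447 / 0.032 = 154.5231

€154.52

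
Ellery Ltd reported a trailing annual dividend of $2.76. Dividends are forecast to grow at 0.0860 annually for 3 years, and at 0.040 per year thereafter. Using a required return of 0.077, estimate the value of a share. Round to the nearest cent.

Two-stage DDM. Project D₁…D_3 at 0.086, terminal growth 0.04, discount at r = 0.077.
D_1 = 2.9974
D_2 = 3.2551
D_3 = 3.5351
Terminal value at t=3: TV = D_4/(r−g) = 3.6765/(0.077−0.04) = 99.3643
P₀ = 2.9974/(1+0.077)^1 + 3.2551/(1+0.077)^2 + 3.5351/(1+0.077)^3 + 99.3643/(1+0.077)^3 = 87.9587

$87.96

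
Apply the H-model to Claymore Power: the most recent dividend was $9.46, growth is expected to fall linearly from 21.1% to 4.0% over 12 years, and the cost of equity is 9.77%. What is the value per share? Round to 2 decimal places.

H-model: P₀ = D₀[(1+g_L) + H(g_S−g_L)]/(r−g_L), with H = 12/2 = 6.
P₀ = 9.46 × [(1+0.04) + 6×(0.211−0.04)] / (0.0977−0.04)
   = 9.46 × 2.0660 / 0.0577 = 338.7237

$338.72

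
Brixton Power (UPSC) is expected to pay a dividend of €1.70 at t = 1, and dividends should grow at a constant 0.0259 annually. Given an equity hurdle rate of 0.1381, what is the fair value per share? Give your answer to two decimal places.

Gordon growth model: P₀ = D₁/(r − g), with D₁ = 1.70 given directly.
P₀ = 1.7000 / (0.1381 − 0.0259) = 1.7000 / 0.1122 = 15.1515

€15.15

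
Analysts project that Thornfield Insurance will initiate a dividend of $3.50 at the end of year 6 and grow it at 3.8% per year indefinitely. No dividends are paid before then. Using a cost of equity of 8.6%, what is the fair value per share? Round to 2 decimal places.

Deferred-dividend DDM. At t=5 the remaining stream is a growing perpetuity with first payment D_6 = 3.50.
V_5 = D_6/(r−g) = 3.50/(0.086−0.038) = 72.9167
P₀ = V_5/(1+r)^5 = 72.9167/(1+0.086)^5 = 48.2700

$48.27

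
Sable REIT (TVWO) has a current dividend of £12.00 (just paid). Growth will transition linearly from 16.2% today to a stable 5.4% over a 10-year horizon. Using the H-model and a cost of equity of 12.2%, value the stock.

H-model: P₀ = D₀[(1+g_L) + H(g_S−g_L)]/(r−g_L), with H = 10/2 = 5.
P₀ = 12.00 × [(1+0.054) + 5×(0.162−0.054)] / (0.122−0.054)
   = 12.00 × 1.5940 / 0.068 = 281.2941

£281.29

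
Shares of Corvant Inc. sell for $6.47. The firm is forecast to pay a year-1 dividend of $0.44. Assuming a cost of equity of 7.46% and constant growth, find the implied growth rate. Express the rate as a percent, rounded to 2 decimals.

From P₀ = D₁/(r − g), the implied growth is g = r − D₁/P₀.
g = 0.0746 − 0.44/6.47 = 0.0746 − 0.06801 = 0.00659

0.66%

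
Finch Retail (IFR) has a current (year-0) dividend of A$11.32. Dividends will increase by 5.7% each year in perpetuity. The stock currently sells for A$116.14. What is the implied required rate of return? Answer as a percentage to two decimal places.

Rearranging the constant-growth DDM: r = D₁/P₀ + g.
D₁ = 11.32 × (1 + 0.057) = 11.9652.
r = 11.9652 / 116.14 + 0.057 = 0.10302 + 0.057 = 0.16002

16.00%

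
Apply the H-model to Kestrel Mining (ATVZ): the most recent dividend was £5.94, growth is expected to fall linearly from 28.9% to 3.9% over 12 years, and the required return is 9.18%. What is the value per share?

£285.64

H-model: P₀ = D₀[(1+g_L) + H(g_S−g_L)]/(r−g_L), with H = 12/2 = 6.
P₀ = 5.94 × [(1+0.039) + 6×(0.289−0.039)] / (0.0918−0.039)
   = 5.94 × 2.5390 / 0.0528 = 285.6375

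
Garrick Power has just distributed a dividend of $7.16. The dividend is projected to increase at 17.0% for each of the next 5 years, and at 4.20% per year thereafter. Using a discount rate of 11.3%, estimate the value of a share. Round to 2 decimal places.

Two-stage DDM. Project D₁…D_5 at 0.17, terminal growth 0.042, discount at r = 0.113.
D_1 = 8.3772
D_2 = 9.8013
D_3 = 11.4675
D_4 = 13.4170
D_5 = 15.6979
Terminal value at t=5: TV = D_6/(r−g) = 16.3572/(0.113−0.042) = 230.3837
P₀ = 8.3772/(1+0.113)^1 + 9.8013/(1+0.113)^2 + 11.4675/(1+0.113)^3 + 13.4170/(1+0.113)^4 + 15.6979/(1+0.113)^5 + 230.3837/(1+0.113)^5 = 176.5794

$176.58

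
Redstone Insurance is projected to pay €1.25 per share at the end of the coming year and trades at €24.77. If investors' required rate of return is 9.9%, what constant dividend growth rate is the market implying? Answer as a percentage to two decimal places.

4.85%

From P₀ = D₁/(r − g), the implied growth is g = r − D₁/P₀.
g = 0.099 − 1.25/24.77 = 0.099 − 0.05046 = 0.04854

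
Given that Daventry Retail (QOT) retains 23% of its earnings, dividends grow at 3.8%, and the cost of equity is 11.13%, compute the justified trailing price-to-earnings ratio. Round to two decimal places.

Payout ratio b = 1 − 0.23 = 0.77.
Justified trailing P/E = b(1+g)/(r−g) = 0.77×(1+0.038)/(0.1113−0.038) = 10.9040

10.90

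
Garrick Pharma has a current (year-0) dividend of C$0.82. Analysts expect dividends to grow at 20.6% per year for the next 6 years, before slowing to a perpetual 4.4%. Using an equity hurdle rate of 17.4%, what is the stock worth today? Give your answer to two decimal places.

C$13.15

Two-stage DDM. Project D₁…D_6 at 0.206, terminal growth 0.044, discount at r = 0.174.
D_1 = 0.9889
D_2 = 1.1926
D_3 = 1.4383
D_4 = 1.7346
D_5 = 2.0919
D_6 = 2.5229
Terminal value at t=6: TV = D_7/(r−g) = 2.6339/(0.174−0.044) = 20.2607
P₀ = 0.9889/(1+0.174)^1 + 1.1926/(1+0.174)^2 + 1.4383/(1+0.174)^3 + 1.7346/(1+0.174)^4 + 2.0919/(1+0.174)^5 + 2.5229/(1+0.174)^6 + 20.2607/(1+0.174)^6 = 13.1496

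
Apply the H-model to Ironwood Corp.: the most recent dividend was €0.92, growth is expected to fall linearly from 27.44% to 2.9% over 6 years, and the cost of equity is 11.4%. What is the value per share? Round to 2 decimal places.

H-model: P₀ = D₀[(1+g_L) + H(g_S−g_L)]/(r−g_L), with H = 6/2 = 3.
P₀ = 0.92 × [(1+0.029) + 3×(0.2744−0.029)] / (0.114−0.029)
   = 0.92 × 1.7652 / 0.085 = 19.1057

€19.11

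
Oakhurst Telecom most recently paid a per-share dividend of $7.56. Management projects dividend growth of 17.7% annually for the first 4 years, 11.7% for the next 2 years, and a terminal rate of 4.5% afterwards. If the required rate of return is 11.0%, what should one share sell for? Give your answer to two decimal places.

Three-stage DDM. Project D₁…D_6; terminal Gordon value at t=6 with g = 0.045; discount at r = 0.11.
D_1 = 8.8981
D_2 = 10.4731
D_3 = 12.3268
D_4 = 14.5087
D_5 = 16.2062
D_6 = 18.1023
TV_6 = 18.9169/(0.11−0.045) = 291.0294
P₀ = Σ Dₜ/(1+r)ᵗ + TV_6/(1+r)^6 = 209.9791

$209.98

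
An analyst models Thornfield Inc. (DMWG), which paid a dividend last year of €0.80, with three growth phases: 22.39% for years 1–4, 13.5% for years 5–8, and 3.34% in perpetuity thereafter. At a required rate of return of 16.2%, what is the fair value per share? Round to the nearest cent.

€14.57

Three-stage DDM. Project D₁…D_8; terminal Gordon value at t=8 with g = 0.0334; discount at r = 0.162.
D_1 = 0.9791
D_2 = 1.1983
D_3 = 1.4667
D_4 = 1.7950
D_5 = 2.0374
D_6 = 2.3124
D_7 = 2.6246
D_8 = 2.9789
TV_8 = 3.0784/(0.162−0.0334) = 23.9378
P₀ = Σ Dₜ/(1+r)ᵗ + TV_8/(1+r)^8 = 14.5660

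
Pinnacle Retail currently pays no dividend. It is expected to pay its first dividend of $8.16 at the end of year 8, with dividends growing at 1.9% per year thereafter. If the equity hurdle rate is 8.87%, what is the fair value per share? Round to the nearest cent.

$64.58

Deferred-dividend DDM. At t=7 the remaining stream is a growing perpetuity with first payment D_8 = 8.16.
V_7 = D_8/(r−g) = 8.16/(0.0887−0.019) = 117.0732
P₀ = V_7/(1+r)^7 = 117.0732/(1+0.0887)^7 = 64.5803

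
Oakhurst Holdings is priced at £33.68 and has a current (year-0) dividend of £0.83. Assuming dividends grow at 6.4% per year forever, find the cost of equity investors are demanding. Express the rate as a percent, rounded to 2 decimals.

Rearranging the constant-growth DDM: r = D₁/P₀ + g.
D₁ = 0.83 × (1 + 0.064) = 0.8831.
r = 0.8831 / 33.68 + 0.064 = 0.02622 + 0.064 = 0.09022

9.02%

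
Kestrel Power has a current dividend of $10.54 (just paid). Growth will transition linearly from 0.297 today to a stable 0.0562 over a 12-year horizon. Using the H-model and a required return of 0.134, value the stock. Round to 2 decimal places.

H-model: P₀ = D₀[(1+g_L) + H(g_S−g_L)]/(r−g_L), with H = 12/2 = 6.
P₀ = 10.54 × [(1+0.0562) + 6×(0.297−0.0562)] / (0.134−0.0562)
   = 10.54 × 2.5010 / 0.0778 = 338.8244

$338.82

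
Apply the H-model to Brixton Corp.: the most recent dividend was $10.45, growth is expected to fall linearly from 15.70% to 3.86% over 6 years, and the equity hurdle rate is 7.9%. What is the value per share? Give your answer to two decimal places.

H-model: P₀ = D₀[(1+g_L) + H(g_S−g_L)]/(r−g_L), with H = 6/2 = 3.
P₀ = 10.45 × [(1+0.0386) + 3×(0.157−0.0386)] / (0.079−0.0386)
   = 10.45 × 1.3938 / 0.0404 = 360.5250

$360.52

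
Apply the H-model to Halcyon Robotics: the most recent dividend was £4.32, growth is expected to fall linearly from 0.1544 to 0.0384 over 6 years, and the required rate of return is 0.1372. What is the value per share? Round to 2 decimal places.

H-model: P₀ = D₀[(1+g_L) + H(g_S−g_L)]/(r−g_L), with H = 6/2 = 3.
P₀ = 4.32 × [(1+0.0384) + 3×(0.1544−0.0384)] / (0.1372−0.0384)
   = 4.32 × 1.3864 / 0.0988 = 60.6199

£60.62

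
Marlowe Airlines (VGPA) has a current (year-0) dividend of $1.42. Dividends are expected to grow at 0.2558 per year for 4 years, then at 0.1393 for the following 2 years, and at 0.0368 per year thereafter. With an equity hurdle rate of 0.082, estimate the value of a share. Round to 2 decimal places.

$79.46

Three-stage DDM. Project D₁…D_6; terminal Gordon value at t=6 with g = 0.0368; discount at r = 0.082.
D_1 = 1.7832
D_2 = 2.2394
D_3 = 2.8122
D_4 = 3.5316
D_5 = 4.0235
D_6 = 4.5840
TV_6 = 4.7527/(0.082−0.0368) = 105.1485
P₀ = Σ Dₜ/(1+r)ᵗ + TV_6/(1+r)^6 = 79.4575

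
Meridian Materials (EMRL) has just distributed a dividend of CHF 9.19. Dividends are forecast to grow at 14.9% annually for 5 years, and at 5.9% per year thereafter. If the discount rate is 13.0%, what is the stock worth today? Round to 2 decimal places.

Two-stage DDM. Project D₁…D_5 at 0.149, terminal growth 0.059, discount at r = 0.13.
D_1 = 10.5593
D_2 = 12.1326
D_3 = 13.9404
D_4 = 16.0175
D_5 = 18.4041
Terminal value at t=5: TV = D_6/(r−g) = 19.4900/(0.13−0.059) = 274.5069
P₀ = 10.5593/(1+0.13)^1 + 12.1326/(1+0.13)^2 + 13.9404/(1+0.13)^3 + 16.0175/(1+0.13)^4 + 18.4041/(1+0.13)^5 + 274.5069/(1+0.13)^5 = 197.3118

CHF 197.31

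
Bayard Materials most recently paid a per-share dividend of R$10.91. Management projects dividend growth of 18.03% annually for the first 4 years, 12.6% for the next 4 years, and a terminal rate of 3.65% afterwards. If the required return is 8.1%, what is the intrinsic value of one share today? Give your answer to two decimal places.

Three-stage DDM. Project D₁…D_8; terminal Gordon value at t=8 with g = 0.0365; discount at r = 0.081.
D_1 = 12.8771
D_2 = 15.1988
D_3 = 17.9392
D_4 = 21.1736
D_5 = 23.8415
D_6 = 26.8455
D_7 = 30.2280
D_8 = 34.0367
TV_8 = 35.2791/(0.081−0.0365) = 792.7883
P₀ = Σ Dₜ/(1+r)ᵗ + TV_8/(1+r)^8 = 548.5367

R$548.54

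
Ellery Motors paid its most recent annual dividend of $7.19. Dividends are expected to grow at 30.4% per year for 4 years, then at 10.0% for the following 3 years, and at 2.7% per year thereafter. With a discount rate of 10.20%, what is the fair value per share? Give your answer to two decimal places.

$278.70

Three-stage DDM. Project D₁…D_7; terminal Gordon value at t=7 with g = 0.027; discount at r = 0.102.
D_1 = 9.3758
D_2 = 12.2260
D_3 = 15.9427
D_4 = 20.7893
D_5 = 22.8682
D_6 = 25.1550
D_7 = 27.6705
TV_7 = 28.4176/(0.102−0.027) = 378.9016
P₀ = Σ Dₜ/(1+r)ᵗ + TV_7/(1+r)^7 = 278.7009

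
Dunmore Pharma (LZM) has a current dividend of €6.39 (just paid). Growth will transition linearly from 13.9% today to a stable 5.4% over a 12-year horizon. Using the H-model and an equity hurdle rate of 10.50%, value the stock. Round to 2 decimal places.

H-model: P₀ = D₀[(1+g_L) + H(g_S−g_L)]/(r−g_L), with H = 12/2 = 6.
P₀ = 6.39 × [(1+0.054) + 6×(0.139−0.054)] / (0.105−0.054)
   = 6.39 × 1.5640 / 0.051 = 195.9600

€195.96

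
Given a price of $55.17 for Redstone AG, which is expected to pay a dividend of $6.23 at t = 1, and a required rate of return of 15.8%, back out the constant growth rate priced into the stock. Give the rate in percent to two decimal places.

From P₀ = D₁/(r − g), the implied growth is g = r − D₁/P₀.
g = 0.158 − 6.23/55.17 = 0.158 − 0.11292 = 0.04508

4.51%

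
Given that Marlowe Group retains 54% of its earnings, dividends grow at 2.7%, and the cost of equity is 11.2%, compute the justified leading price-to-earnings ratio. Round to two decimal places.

Payout ratio b = 1 − 0.54 = 0.46.
Justified leading P/E = b/(r−g) = 0.46/(0.112−0.027) = 5.4118

5.41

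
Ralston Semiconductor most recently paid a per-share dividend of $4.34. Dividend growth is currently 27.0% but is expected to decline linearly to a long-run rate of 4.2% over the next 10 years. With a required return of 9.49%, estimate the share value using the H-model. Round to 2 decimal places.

H-model: P₀ = D₀[(1+g_L) + H(g_S−g_L)]/(r−g_L), with H = 10/2 = 5.
P₀ = 4.34 × [(1+0.042) + 5×(0.27−0.042)] / (0.0949−0.042)
   = 4.34 × 2.1820 / 0.0529 = 179.0147

$179.01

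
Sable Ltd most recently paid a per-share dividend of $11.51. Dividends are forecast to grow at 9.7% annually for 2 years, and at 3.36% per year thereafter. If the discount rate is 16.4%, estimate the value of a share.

Two-stage DDM. Project D₁…D_2 at 0.097, terminal growth 0.0336, discount at r = 0.164.
D_1 = 12.6265
D_2 = 13.8512
Terminal value at t=2: TV = D_3/(r−g) = 14.3166/(0.164−0.0336) = 109.7902
P₀ = 12.6265/(1+0.164)^1 + 13.8512/(1+0.164)^2 + 109.7902/(1+0.164)^2 = 102.1028

$102.10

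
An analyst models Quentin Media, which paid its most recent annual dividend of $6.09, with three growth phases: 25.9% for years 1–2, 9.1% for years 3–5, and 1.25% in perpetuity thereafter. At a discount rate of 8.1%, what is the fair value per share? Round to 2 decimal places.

$166.12

Three-stage DDM. Project D₁…D_5; terminal Gordon value at t=5 with g = 0.0125; discount at r = 0.081.
D_1 = 7.6673
D_2 = 9.6531
D_3 = 10.5316
D_4 = 11.4900
D_5 = 12.5355
TV_5 = 12.6922/(0.081−0.0125) = 185.2881
P₀ = Σ Dₜ/(1+r)ᵗ + TV_5/(1+r)^5 = 166.1187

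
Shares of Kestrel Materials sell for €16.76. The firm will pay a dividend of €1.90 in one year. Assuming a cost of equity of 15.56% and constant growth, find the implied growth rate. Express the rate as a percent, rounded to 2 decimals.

From P₀ = D₁/(r − g), the implied growth is g = r − D₁/P₀.
g = 0.1556 − 1.90/16.76 = 0.1556 − 0.11337 = 0.04223

4.22%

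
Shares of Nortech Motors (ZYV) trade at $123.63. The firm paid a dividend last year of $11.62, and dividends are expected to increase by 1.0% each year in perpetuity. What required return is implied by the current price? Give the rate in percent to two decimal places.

Rearranging the constant-growth DDM: r = D₁/P₀ + g.
D₁ = 11.62 × (1 + 0.01) = 11.7362.
r = 11.7362 / 123.63 + 0.01 = 0.09493 + 0.01 = 0.10493

10.49%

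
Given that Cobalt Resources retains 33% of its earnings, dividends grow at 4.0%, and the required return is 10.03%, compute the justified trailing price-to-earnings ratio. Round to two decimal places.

11.56

Payout ratio b = 1 − 0.33 = 0.67.
Justified trailing P/E = b(1+g)/(r−g) = 0.67×(1+0.04)/(0.1003−0.04) = 11.5556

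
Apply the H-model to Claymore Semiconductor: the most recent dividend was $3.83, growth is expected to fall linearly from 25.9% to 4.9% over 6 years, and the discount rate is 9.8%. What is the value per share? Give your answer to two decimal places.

H-model: P₀ = D₀[(1+g_L) + H(g_S−g_L)]/(r−g_L), with H = 6/2 = 3.
P₀ = 3.83 × [(1+0.049) + 3×(0.259−0.049)] / (0.098−0.049)
   = 3.83 × 1.6790 / 0.049 = 131.2361

$131.24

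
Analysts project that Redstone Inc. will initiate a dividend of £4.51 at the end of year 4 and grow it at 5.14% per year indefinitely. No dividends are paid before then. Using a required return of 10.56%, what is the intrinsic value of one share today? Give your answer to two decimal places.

Deferred-dividend DDM. At t=3 the remaining stream is a growing perpetuity with first payment D_4 = 4.51.
V_3 = D_4/(r−g) = 4.51/(0.1056−0.0514) = 83.2103
P₀ = V_3/(1+r)^3 = 83.2103/(1+0.1056)^3 = 61.5720

£61.57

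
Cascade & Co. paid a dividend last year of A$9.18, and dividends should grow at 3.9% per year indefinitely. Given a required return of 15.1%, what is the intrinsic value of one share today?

Gordon growth model: P₀ = D₁/(r − g). D₁ = 9.18 × (1 + 0.039) = 9.5380.
P₀ = 9.5380 / (0.151 − 0.039) = 9.5380 / 0.112 = 85.1609

A$85.16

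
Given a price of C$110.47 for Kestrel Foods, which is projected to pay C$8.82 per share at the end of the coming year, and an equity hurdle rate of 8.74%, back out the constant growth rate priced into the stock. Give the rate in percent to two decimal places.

0.76%

From P₀ = D₁/(r − g), the implied growth is g = r − D₁/P₀.
g = 0.0874 − 8.82/110.47 = 0.0874 − 0.07984 = 0.00756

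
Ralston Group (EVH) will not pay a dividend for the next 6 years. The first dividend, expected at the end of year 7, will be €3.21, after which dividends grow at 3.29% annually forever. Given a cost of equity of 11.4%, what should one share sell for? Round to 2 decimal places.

€20.71

Deferred-dividend DDM. At t=6 the remaining stream is a growing perpetuity with first payment D_7 = 3.21.
V_6 = D_7/(r−g) = 3.21/(0.114−0.0329) = 39.5808
P₀ = V_6/(1+r)^6 = 39.5808/(1+0.114)^6 = 20.7097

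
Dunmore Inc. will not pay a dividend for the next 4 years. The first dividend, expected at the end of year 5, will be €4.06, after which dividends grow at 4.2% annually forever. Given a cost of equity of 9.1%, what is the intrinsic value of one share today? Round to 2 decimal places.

Deferred-dividend DDM. At t=4 the remaining stream is a growing perpetuity with first payment D_5 = 4.06.
V_4 = D_5/(r−g) = 4.06/(0.091−0.042) = 82.8571
P₀ = V_4/(1+r)^4 = 82.8571/(1+0.091)^4 = 58.4832

€58.48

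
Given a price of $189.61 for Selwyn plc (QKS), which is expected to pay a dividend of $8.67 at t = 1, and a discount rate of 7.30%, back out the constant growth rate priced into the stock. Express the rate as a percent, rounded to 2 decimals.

From P₀ = D₁/(r − g), the implied growth is g = r − D₁/P₀.
g = 0.073 − 8.67/189.61 = 0.073 − 0.04573 = 0.02727

2.73%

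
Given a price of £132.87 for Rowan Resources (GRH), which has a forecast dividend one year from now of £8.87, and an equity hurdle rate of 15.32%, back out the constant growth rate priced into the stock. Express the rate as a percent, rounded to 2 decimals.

From P₀ = D₁/(r − g), the implied growth is g = r − D₁/P₀.
g = 0.1532 − 8.87/132.87 = 0.1532 − 0.06676 = 0.08644

8.64%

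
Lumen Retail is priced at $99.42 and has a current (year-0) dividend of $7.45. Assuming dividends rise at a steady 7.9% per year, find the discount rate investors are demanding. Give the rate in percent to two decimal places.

15.99%

Rearranging the constant-growth DDM: r = D₁/P₀ + g.
D₁ = 7.45 × (1 + 0.079) = 8.0386.
r = 8.0386 / 99.42 + 0.079 = 0.08085 + 0.079 = 0.15985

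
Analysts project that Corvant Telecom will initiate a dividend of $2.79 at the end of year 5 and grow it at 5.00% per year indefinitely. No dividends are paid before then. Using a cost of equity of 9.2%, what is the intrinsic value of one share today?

Deferred-dividend DDM. At t=4 the remaining stream is a growing perpetuity with first payment D_5 = 2.79.
V_4 = D_5/(r−g) = 2.79/(0.092−0.05) = 66.4286
P₀ = V_4/(1+r)^4 = 66.4286/(1+0.092)^4 = 46.7159

$46.72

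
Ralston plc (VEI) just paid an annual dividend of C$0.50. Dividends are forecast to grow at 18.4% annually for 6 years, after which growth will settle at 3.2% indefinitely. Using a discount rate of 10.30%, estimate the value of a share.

Two-stage DDM. Project D₁…D_6 at 0.184, terminal growth 0.032, discount at r = 0.103.
D_1 = 0.5920
D_2 = 0.7009
D_3 = 0.8299
D_4 = 0.9826
D_5 = 1.1634
D_6 = 1.3775
Terminal value at t=6: TV = D_7/(r−g) = 1.4215/(0.103−0.032) = 20.0217
P₀ = 0.5920/(1+0.103)^1 + 0.7009/(1+0.103)^2 + 0.8299/(1+0.103)^3 + 0.9826/(1+0.103)^4 + 1.1634/(1+0.103)^5 + 1.3775/(1+0.103)^6 + 20.0217/(1+0.103)^6 = 14.9913

C$14.99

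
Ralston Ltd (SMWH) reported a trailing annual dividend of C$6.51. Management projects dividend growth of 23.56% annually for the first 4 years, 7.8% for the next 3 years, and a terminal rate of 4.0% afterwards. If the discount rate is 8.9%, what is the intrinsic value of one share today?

Three-stage DDM. Project D₁…D_7; terminal Gordon value at t=7 with g = 0.04; discount at r = 0.089.
D_1 = 8.0438
D_2 = 9.9389
D_3 = 12.2805
D_4 = 15.1737
D_5 = 16.3573
D_6 = 17.6332
D_7 = 19.0085
TV_7 = 19.7689/(0.089−0.04) = 403.4467
P₀ = Σ Dₜ/(1+r)ᵗ + TV_7/(1+r)^7 = 289.9042

C$289.90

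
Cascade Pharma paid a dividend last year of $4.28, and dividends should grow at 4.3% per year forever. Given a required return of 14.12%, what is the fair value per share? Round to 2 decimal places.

$45.46

Gordon growth model: P₀ = D₁/(r − g). D₁ = 4.28 × (1 + 0.043) = 4.4640.
P₀ = 4.4640 / (0.1412 − 0.043) = 4.4640 / 0.0982 = 45.4587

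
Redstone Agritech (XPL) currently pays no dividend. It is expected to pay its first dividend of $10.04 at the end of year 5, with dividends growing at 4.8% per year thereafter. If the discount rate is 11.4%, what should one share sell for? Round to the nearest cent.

$98.78

Deferred-dividend DDM. At t=4 the remaining stream is a growing perpetuity with first payment D_5 = 10.04.
V_4 = D_5/(r−g) = 10.04/(0.114−0.048) = 152.1212
P₀ = V_4/(1+r)^4 = 152.1212/(1+0.114)^4 = 98.7754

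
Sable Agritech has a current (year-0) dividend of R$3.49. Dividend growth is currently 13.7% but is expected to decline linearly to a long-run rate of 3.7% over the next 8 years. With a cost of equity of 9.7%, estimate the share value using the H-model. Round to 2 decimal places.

R$83.59

H-model: P₀ = D₀[(1+g_L) + H(g_S−g_L)]/(r−g_L), with H = 8/2 = 4.
P₀ = 3.49 × [(1+0.037) + 4×(0.137−0.037)] / (0.097−0.037)
   = 3.49 × 1.4370 / 0.06 = 83.5855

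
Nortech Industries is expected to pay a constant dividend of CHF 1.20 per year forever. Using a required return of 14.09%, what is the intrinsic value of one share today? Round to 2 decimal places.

CHF 8.52

Zero-growth DDM (perpetuity): P₀ = D/r = 1.20 / 0.1409 = 8.5167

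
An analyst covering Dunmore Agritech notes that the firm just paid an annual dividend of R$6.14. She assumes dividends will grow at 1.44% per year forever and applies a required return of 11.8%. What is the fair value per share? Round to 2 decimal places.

Gordon growth model: P₀ = D₁/(r − g). D₁ = 6.14 × (1 + 0.0144) = 6.2284.
P₀ = 6.2284 / (0.118 − 0.0144) = 6.2284 / 0.1036 = 60.1198

R$60.12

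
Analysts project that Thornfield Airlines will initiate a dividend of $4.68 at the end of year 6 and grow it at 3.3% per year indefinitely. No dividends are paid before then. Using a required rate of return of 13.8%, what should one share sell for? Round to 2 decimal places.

Deferred-dividend DDM. At t=5 the remaining stream is a growing perpetuity with first payment D_6 = 4.68.
V_5 = D_6/(r−g) = 4.68/(0.138−0.033) = 44.5714
P₀ = V_5/(1+r)^5 = 44.5714/(1+0.138)^5 = 23.3531

$23.35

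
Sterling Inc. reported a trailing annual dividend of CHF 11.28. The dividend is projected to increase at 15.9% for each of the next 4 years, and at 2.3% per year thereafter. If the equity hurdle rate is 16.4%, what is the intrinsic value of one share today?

CHF 125.08

Two-stage DDM. Project D₁…D_4 at 0.159, terminal growth 0.023, discount at r = 0.164.
D_1 = 13.0735
D_2 = 15.1522
D_3 = 17.5614
D_4 = 20.3537
Terminal value at t=4: TV = D_5/(r−g) = 20.8218/(0.164−0.023) = 147.6724
P₀ = 13.0735/(1+0.164)^1 + 15.1522/(1+0.164)^2 + 17.5614/(1+0.164)^3 + 20.3537/(1+0.164)^4 + 147.6724/(1+0.164)^4 = 125.0804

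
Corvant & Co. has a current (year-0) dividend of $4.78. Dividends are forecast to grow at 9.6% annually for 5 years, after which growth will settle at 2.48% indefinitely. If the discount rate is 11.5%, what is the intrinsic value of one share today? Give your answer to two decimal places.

$72.54

Two-stage DDM. Project D₁…D_5 at 0.096, terminal growth 0.0248, discount at r = 0.115.
D_1 = 5.2389
D_2 = 5.7418
D_3 = 6.2930
D_4 = 6.8972
D_5 = 7.5593
Terminal value at t=5: TV = D_6/(r−g) = 7.7468/(0.115−0.0248) = 85.8842
P₀ = 5.2389/(1+0.115)^1 + 5.7418/(1+0.115)^2 + 6.2930/(1+0.115)^3 + 6.8972/(1+0.115)^4 + 7.5593/(1+0.115)^5 + 85.8842/(1+0.115)^5 = 72.5411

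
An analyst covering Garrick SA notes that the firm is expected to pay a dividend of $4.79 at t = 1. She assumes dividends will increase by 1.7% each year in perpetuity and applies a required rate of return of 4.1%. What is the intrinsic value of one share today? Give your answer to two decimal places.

$199.58

Gordon growth model: P₀ = D₁/(r − g), with D₁ = 4.79 given directly.
P₀ = 4.7900 / (0.041 − 0.017) = 4.7900 / 0.024 = 199.5833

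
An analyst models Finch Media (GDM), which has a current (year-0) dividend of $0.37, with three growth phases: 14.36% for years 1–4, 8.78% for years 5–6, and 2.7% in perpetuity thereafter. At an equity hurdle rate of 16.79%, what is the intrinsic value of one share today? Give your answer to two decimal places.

$4.17

Three-stage DDM. Project D₁…D_6; terminal Gordon value at t=6 with g = 0.027; discount at r = 0.1679.
D_1 = 0.4231
D_2 = 0.4839
D_3 = 0.5534
D_4 = 0.6328
D_5 = 0.6884
D_6 = 0.7489
TV_6 = 0.7691/(0.1679−0.027) = 5.4583
P₀ = Σ Dₜ/(1+r)ᵗ + TV_6/(1+r)^6 = 4.1674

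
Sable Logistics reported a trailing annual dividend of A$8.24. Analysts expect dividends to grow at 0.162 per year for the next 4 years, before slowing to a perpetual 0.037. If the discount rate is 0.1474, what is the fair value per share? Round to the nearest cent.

A$115.44

Two-stage DDM. Project D₁…D_4 at 0.162, terminal growth 0.037, discount at r = 0.1474.
D_1 = 9.5749
D_2 = 11.1260
D_3 = 12.9284
D_4 = 15.0228
Terminal value at t=4: TV = D_5/(r−g) = 15.5787/(0.1474−0.037) = 141.1112
P₀ = 9.5749/(1+0.1474)^1 + 11.1260/(1+0.1474)^2 + 12.9284/(1+0.1474)^3 + 15.0228/(1+0.1474)^4 + 141.1112/(1+0.1474)^4 = 115.4365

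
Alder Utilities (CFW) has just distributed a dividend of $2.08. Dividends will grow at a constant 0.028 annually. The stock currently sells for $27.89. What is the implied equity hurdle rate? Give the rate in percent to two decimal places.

Rearranging the constant-growth DDM: r = D₁/P₀ + g.
D₁ = 2.08 × (1 + 0.028) = 2.1382.
r = 2.1382 / 27.89 + 0.028 = 0.07667 + 0.028 = 0.10467

10.47%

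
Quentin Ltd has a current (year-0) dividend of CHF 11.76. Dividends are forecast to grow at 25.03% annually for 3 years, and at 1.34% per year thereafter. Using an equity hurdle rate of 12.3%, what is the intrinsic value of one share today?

CHF 193.97

Two-stage DDM. Project D₁…D_3 at 0.2503, terminal growth 0.0134, discount at r = 0.123.
D_1 = 14.7035
D_2 = 18.3838
D_3 = 22.9853
Terminal value at t=3: TV = D_4/(r−g) = 23.2933/(0.123−0.0134) = 212.5301
P₀ = 14.7035/(1+0.123)^1 + 18.3838/(1+0.123)^2 + 22.9853/(1+0.123)^3 + 212.5301/(1+0.123)^3 = 193.9656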